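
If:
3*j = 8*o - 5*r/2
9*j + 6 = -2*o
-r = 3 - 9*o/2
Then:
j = -46/31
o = 114/31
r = 420/31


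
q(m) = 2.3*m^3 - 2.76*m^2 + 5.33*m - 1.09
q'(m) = 6.9*m^2 - 5.52*m + 5.33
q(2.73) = 39.69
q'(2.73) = 41.69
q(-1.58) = -25.47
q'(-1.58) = 31.28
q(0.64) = 1.79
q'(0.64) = 4.62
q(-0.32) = -3.15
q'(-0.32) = 7.80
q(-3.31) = -132.38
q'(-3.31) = 99.20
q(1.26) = 5.84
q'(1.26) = 9.33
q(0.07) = -0.73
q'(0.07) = 4.98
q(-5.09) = -403.03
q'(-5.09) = 212.19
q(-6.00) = -629.23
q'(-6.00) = 286.85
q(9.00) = 1500.02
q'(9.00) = 514.55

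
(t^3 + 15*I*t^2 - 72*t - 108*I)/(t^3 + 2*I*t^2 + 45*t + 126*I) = (t + 6*I)/(t - 7*I)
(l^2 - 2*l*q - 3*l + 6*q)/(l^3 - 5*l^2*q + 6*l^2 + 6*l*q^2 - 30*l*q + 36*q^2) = (3 - l)/(-l^2 + 3*l*q - 6*l + 18*q)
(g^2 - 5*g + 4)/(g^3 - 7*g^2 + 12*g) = (g - 1)/(g*(g - 3))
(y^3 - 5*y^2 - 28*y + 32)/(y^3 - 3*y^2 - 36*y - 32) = (y - 1)/(y + 1)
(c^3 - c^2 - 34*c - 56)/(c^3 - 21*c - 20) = (c^2 - 5*c - 14)/(c^2 - 4*c - 5)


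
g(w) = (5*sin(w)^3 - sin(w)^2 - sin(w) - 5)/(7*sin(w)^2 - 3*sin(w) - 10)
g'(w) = (-14*sin(w)*cos(w) + 3*cos(w))*(5*sin(w)^3 - sin(w)^2 - sin(w) - 5)/(7*sin(w)^2 - 3*sin(w) - 10)^2 + (15*sin(w)^2*cos(w) - 2*sin(w)*cos(w) - cos(w))/(7*sin(w)^2 - 3*sin(w) - 10)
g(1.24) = 0.40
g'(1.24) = -0.32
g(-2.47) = 1.10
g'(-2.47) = 2.73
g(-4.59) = 0.34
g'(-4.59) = 0.16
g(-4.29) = 0.43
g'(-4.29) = 0.33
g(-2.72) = 0.67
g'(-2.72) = 0.98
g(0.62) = 0.53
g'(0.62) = -0.02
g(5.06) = 9.17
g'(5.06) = -55.79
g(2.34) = 0.51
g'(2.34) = 0.14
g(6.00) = 0.57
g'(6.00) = -0.52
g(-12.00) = 0.53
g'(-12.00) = 0.01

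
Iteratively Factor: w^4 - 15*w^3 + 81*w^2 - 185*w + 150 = (w - 2)*(w^3 - 13*w^2 + 55*w - 75) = (w - 5)*(w - 2)*(w^2 - 8*w + 15) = (w - 5)^2*(w - 2)*(w - 3)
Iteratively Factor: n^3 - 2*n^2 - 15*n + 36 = (n - 3)*(n^2 + n - 12) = (n - 3)^2*(n + 4)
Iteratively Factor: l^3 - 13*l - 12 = (l - 4)*(l^2 + 4*l + 3) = (l - 4)*(l + 1)*(l + 3)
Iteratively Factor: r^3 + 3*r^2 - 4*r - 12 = (r + 2)*(r^2 + r - 6) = (r + 2)*(r + 3)*(r - 2)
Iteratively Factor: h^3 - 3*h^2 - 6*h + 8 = (h + 2)*(h^2 - 5*h + 4) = (h - 1)*(h + 2)*(h - 4)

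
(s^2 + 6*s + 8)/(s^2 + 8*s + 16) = (s + 2)/(s + 4)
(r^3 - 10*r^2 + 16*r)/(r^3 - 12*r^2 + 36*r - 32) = r/(r - 2)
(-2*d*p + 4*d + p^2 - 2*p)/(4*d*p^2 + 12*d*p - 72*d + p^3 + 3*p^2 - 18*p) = (-2*d*p + 4*d + p^2 - 2*p)/(4*d*p^2 + 12*d*p - 72*d + p^3 + 3*p^2 - 18*p)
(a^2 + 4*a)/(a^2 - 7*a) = (a + 4)/(a - 7)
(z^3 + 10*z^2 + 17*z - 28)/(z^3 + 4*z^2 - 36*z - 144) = (z^2 + 6*z - 7)/(z^2 - 36)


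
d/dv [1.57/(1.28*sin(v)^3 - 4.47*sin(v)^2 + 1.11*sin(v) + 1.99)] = (-6.0288*sin(v)^2 + 14.0358*sin(v) - 1.7427)*cos(v)/(1.28*sin(v)^3 - 4.47*sin(v)^2 + 1.11*sin(v) + 1.99)^2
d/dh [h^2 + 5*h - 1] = 2*h + 5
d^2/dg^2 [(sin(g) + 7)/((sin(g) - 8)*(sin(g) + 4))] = (-sin(g)^5 - 32*sin(g)^4 - 106*sin(g)^3 - 838*sin(g)^2 - 104*sin(g) + 416)/((sin(g) - 8)^3*(sin(g) + 4)^3)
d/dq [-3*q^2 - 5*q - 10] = -6*q - 5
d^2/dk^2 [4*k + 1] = 0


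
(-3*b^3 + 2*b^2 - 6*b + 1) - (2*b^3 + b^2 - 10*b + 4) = -5*b^3 + b^2 + 4*b - 3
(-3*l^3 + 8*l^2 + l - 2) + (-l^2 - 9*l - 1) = -3*l^3 + 7*l^2 - 8*l - 3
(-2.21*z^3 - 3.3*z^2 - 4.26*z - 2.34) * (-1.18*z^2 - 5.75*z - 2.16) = 2.6078*z^5 + 16.6015*z^4 + 28.7754*z^3 + 34.3842*z^2 + 22.6566*z + 5.0544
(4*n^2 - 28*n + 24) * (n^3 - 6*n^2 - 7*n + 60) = 4*n^5 - 52*n^4 + 164*n^3 + 292*n^2 - 1848*n + 1440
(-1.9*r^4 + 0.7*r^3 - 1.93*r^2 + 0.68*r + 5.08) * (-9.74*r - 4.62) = 18.506*r^5 + 1.96*r^4 + 15.5642*r^3 + 2.2934*r^2 - 52.6208*r - 23.4696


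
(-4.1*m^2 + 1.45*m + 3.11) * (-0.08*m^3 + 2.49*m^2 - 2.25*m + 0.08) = 0.328*m^5 - 10.325*m^4 + 12.5867*m^3 + 4.1534*m^2 - 6.8815*m + 0.2488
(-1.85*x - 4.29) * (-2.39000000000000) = 4.4215*x + 10.2531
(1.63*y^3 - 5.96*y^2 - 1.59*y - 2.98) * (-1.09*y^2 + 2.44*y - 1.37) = -1.7767*y^5 + 10.4736*y^4 - 15.0424*y^3 + 7.5338*y^2 - 5.0929*y + 4.0826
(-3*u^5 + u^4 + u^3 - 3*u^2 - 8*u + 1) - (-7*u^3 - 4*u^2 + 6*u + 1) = -3*u^5 + u^4 + 8*u^3 + u^2 - 14*u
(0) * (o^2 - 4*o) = 0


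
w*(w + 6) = w^2 + 6*w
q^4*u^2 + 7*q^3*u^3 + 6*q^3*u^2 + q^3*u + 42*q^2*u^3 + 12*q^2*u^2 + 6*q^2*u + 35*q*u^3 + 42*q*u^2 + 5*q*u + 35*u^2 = (q + 5)*(q + 7*u)*(q*u + 1)*(q*u + u)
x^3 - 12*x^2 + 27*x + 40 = (x - 8)*(x - 5)*(x + 1)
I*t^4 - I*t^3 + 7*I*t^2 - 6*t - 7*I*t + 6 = (t - 3*I)*(t + I)*(t + 2*I)*(I*t - I)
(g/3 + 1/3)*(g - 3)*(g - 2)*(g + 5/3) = g^4/3 - 7*g^3/9 - 17*g^2/9 + 23*g/9 + 10/3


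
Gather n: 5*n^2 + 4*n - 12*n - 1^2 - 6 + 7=5*n^2 - 8*n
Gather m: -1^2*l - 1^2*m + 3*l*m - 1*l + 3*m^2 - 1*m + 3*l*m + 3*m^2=-2*l + 6*m^2 + m*(6*l - 2)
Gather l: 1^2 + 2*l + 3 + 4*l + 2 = 6*l + 6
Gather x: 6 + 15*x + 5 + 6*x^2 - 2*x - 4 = 6*x^2 + 13*x + 7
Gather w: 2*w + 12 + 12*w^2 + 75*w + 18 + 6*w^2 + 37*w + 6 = 18*w^2 + 114*w + 36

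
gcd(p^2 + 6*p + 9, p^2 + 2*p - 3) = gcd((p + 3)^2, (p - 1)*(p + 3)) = p + 3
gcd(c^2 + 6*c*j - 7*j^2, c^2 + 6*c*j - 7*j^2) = c^2 + 6*c*j - 7*j^2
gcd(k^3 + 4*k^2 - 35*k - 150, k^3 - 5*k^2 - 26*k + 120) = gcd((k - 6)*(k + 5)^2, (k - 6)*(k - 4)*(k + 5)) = k^2 - k - 30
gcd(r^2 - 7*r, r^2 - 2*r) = r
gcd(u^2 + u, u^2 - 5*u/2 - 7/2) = u + 1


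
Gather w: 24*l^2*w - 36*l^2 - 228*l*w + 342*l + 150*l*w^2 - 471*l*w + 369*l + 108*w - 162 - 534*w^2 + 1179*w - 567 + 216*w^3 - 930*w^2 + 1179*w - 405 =-36*l^2 + 711*l + 216*w^3 + w^2*(150*l - 1464) + w*(24*l^2 - 699*l + 2466) - 1134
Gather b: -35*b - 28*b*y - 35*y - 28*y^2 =b*(-28*y - 35) - 28*y^2 - 35*y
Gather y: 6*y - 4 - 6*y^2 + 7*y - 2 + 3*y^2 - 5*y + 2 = -3*y^2 + 8*y - 4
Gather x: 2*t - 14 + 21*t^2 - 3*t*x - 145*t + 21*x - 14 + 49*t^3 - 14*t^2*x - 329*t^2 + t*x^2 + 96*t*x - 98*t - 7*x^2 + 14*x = 49*t^3 - 308*t^2 - 241*t + x^2*(t - 7) + x*(-14*t^2 + 93*t + 35) - 28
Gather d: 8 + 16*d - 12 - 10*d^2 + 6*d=-10*d^2 + 22*d - 4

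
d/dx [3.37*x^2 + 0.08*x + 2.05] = 6.74*x + 0.08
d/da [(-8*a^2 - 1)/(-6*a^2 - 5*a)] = (40*a^2 - 12*a - 5)/(a^2*(36*a^2 + 60*a + 25))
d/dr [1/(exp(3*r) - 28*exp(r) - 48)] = (28 - 3*exp(2*r))*exp(r)/(-exp(3*r) + 28*exp(r) + 48)^2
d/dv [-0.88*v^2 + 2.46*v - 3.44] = 2.46 - 1.76*v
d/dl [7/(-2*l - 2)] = 7/(2*(l + 1)^2)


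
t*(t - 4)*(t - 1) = t^3 - 5*t^2 + 4*t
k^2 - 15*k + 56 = (k - 8)*(k - 7)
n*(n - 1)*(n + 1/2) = n^3 - n^2/2 - n/2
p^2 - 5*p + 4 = (p - 4)*(p - 1)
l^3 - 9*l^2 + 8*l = l*(l - 8)*(l - 1)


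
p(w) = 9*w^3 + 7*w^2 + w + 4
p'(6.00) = 1057.00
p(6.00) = 2206.00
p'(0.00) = 1.00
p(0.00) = 4.00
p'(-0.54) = 1.31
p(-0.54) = 4.08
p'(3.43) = 366.67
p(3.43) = 452.97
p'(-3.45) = 274.07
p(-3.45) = -285.71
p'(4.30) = 560.43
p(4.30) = 853.29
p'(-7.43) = 1387.51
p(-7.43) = -3308.55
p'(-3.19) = 231.09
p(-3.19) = -220.11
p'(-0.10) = -0.13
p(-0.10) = 3.96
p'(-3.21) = 234.27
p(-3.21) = -224.77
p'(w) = 27*w^2 + 14*w + 1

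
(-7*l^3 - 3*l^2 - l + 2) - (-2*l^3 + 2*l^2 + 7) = -5*l^3 - 5*l^2 - l - 5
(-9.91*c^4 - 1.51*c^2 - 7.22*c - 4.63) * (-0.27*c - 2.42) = 2.6757*c^5 + 23.9822*c^4 + 0.4077*c^3 + 5.6036*c^2 + 18.7225*c + 11.2046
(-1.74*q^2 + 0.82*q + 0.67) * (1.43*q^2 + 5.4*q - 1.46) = -2.4882*q^4 - 8.2234*q^3 + 7.9265*q^2 + 2.4208*q - 0.9782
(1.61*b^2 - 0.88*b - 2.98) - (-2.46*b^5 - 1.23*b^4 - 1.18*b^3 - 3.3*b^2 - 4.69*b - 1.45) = 2.46*b^5 + 1.23*b^4 + 1.18*b^3 + 4.91*b^2 + 3.81*b - 1.53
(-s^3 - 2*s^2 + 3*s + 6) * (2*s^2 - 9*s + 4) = -2*s^5 + 5*s^4 + 20*s^3 - 23*s^2 - 42*s + 24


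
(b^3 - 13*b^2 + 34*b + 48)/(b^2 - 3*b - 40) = (b^2 - 5*b - 6)/(b + 5)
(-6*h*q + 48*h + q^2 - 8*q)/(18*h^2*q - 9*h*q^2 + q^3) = (q - 8)/(q*(-3*h + q))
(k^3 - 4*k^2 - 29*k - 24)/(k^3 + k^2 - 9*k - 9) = (k - 8)/(k - 3)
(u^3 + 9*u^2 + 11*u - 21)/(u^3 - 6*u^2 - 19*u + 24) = (u + 7)/(u - 8)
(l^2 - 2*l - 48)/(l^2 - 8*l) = (l + 6)/l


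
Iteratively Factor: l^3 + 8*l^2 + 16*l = (l + 4)*(l^2 + 4*l) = l*(l + 4)*(l + 4)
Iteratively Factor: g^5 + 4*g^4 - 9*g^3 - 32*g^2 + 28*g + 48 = (g + 1)*(g^4 + 3*g^3 - 12*g^2 - 20*g + 48) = (g + 1)*(g + 4)*(g^3 - g^2 - 8*g + 12) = (g + 1)*(g + 3)*(g + 4)*(g^2 - 4*g + 4) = (g - 2)*(g + 1)*(g + 3)*(g + 4)*(g - 2)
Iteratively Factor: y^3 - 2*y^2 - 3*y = (y)*(y^2 - 2*y - 3) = y*(y - 3)*(y + 1)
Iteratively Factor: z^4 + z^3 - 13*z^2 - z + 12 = (z - 1)*(z^3 + 2*z^2 - 11*z - 12) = (z - 1)*(z + 4)*(z^2 - 2*z - 3) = (z - 1)*(z + 1)*(z + 4)*(z - 3)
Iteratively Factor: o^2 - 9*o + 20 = (o - 5)*(o - 4)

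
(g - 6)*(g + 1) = g^2 - 5*g - 6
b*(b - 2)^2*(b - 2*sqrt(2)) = b^4 - 4*b^3 - 2*sqrt(2)*b^3 + 4*b^2 + 8*sqrt(2)*b^2 - 8*sqrt(2)*b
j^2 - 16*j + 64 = (j - 8)^2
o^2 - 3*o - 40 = (o - 8)*(o + 5)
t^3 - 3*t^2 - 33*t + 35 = (t - 7)*(t - 1)*(t + 5)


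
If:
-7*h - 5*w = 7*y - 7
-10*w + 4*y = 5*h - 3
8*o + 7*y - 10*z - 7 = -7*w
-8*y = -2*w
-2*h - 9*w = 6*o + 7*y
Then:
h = 19/13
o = 10/27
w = -56/117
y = -14/117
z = -2887/3510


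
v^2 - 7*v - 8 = (v - 8)*(v + 1)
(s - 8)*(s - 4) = s^2 - 12*s + 32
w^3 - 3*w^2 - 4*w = w*(w - 4)*(w + 1)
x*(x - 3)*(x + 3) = x^3 - 9*x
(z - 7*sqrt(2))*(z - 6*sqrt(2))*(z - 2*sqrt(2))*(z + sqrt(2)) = z^4 - 14*sqrt(2)*z^3 + 106*z^2 - 32*sqrt(2)*z - 336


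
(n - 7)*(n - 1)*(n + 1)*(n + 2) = n^4 - 5*n^3 - 15*n^2 + 5*n + 14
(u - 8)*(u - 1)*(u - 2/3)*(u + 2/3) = u^4 - 9*u^3 + 68*u^2/9 + 4*u - 32/9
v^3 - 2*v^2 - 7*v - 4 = (v - 4)*(v + 1)^2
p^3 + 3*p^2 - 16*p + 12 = (p - 2)*(p - 1)*(p + 6)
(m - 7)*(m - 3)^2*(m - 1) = m^4 - 14*m^3 + 64*m^2 - 114*m + 63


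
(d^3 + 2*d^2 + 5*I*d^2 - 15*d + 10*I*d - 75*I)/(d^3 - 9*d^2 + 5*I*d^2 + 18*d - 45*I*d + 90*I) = (d + 5)/(d - 6)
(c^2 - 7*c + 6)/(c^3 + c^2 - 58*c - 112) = (c^2 - 7*c + 6)/(c^3 + c^2 - 58*c - 112)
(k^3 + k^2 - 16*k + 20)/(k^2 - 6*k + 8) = (k^2 + 3*k - 10)/(k - 4)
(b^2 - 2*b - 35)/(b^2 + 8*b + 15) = (b - 7)/(b + 3)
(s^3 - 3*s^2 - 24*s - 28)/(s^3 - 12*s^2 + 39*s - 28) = (s^2 + 4*s + 4)/(s^2 - 5*s + 4)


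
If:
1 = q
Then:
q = 1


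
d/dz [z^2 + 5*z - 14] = 2*z + 5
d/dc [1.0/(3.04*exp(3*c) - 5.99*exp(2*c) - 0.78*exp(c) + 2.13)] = (-9.12*exp(2*c) + 11.98*exp(c) + 0.78)*exp(c)/(3.04*exp(3*c) - 5.99*exp(2*c) - 0.78*exp(c) + 2.13)^2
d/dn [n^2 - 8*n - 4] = 2*n - 8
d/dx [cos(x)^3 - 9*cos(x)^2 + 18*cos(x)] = 3*(sin(x)^2 + 6*cos(x) - 7)*sin(x)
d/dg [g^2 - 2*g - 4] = 2*g - 2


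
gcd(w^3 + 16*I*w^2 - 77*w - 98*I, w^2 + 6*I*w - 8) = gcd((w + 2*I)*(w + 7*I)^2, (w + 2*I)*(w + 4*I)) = w + 2*I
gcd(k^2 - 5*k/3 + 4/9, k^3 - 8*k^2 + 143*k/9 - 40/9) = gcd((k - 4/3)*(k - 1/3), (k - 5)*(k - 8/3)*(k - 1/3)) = k - 1/3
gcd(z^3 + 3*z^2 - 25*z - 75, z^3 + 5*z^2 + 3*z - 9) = z + 3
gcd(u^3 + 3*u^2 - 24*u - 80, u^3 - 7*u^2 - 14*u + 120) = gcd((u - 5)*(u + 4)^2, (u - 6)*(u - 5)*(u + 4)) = u^2 - u - 20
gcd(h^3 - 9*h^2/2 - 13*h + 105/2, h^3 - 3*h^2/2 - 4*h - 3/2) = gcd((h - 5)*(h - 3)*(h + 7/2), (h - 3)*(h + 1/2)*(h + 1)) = h - 3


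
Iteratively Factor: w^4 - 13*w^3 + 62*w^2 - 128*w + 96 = (w - 2)*(w^3 - 11*w^2 + 40*w - 48) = (w - 3)*(w - 2)*(w^2 - 8*w + 16) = (w - 4)*(w - 3)*(w - 2)*(w - 4)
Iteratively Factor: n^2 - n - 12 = (n - 4)*(n + 3)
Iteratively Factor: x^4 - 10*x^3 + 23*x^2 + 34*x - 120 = (x - 5)*(x^3 - 5*x^2 - 2*x + 24) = (x - 5)*(x - 3)*(x^2 - 2*x - 8) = (x - 5)*(x - 4)*(x - 3)*(x + 2)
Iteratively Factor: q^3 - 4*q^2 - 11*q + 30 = (q + 3)*(q^2 - 7*q + 10) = (q - 2)*(q + 3)*(q - 5)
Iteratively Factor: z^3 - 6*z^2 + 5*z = (z - 5)*(z^2 - z) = z*(z - 5)*(z - 1)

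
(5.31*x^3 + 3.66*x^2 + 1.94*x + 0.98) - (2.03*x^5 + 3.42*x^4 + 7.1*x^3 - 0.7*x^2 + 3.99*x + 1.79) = -2.03*x^5 - 3.42*x^4 - 1.79*x^3 + 4.36*x^2 - 2.05*x - 0.81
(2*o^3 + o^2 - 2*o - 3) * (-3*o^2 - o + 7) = -6*o^5 - 5*o^4 + 19*o^3 + 18*o^2 - 11*o - 21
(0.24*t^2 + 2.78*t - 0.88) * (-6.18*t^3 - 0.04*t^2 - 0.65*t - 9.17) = -1.4832*t^5 - 17.19*t^4 + 5.1712*t^3 - 3.9726*t^2 - 24.9206*t + 8.0696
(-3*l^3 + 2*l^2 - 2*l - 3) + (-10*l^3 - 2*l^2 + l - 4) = -13*l^3 - l - 7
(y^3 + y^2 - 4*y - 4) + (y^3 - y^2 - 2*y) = 2*y^3 - 6*y - 4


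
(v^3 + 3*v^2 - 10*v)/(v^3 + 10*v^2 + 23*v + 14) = v*(v^2 + 3*v - 10)/(v^3 + 10*v^2 + 23*v + 14)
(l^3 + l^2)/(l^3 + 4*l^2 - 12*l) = l*(l + 1)/(l^2 + 4*l - 12)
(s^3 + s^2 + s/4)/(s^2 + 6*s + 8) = s*(4*s^2 + 4*s + 1)/(4*(s^2 + 6*s + 8))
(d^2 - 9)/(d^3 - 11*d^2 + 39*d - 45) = (d + 3)/(d^2 - 8*d + 15)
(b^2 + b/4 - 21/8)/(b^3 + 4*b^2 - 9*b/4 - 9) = (4*b + 7)/(2*(2*b^2 + 11*b + 12))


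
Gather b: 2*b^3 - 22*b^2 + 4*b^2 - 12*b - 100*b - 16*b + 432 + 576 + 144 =2*b^3 - 18*b^2 - 128*b + 1152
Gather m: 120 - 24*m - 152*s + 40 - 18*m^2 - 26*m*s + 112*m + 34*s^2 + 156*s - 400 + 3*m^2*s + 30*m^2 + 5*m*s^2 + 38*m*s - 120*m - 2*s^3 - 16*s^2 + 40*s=m^2*(3*s + 12) + m*(5*s^2 + 12*s - 32) - 2*s^3 + 18*s^2 + 44*s - 240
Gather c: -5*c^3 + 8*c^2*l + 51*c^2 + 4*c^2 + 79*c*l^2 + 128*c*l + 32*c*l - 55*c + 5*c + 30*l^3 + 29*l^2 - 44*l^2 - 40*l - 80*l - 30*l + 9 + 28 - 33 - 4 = -5*c^3 + c^2*(8*l + 55) + c*(79*l^2 + 160*l - 50) + 30*l^3 - 15*l^2 - 150*l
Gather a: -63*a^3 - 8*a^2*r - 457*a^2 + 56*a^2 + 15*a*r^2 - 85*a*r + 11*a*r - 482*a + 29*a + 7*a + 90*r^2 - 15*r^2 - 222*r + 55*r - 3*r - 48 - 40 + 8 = -63*a^3 + a^2*(-8*r - 401) + a*(15*r^2 - 74*r - 446) + 75*r^2 - 170*r - 80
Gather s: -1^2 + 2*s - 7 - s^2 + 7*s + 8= -s^2 + 9*s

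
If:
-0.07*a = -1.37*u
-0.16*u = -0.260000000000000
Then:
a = 31.80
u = 1.62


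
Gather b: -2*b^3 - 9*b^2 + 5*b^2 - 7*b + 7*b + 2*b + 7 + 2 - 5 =-2*b^3 - 4*b^2 + 2*b + 4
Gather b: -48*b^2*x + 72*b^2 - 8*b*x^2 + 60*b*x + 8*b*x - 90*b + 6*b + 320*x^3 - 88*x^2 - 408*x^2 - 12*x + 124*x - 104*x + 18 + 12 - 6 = b^2*(72 - 48*x) + b*(-8*x^2 + 68*x - 84) + 320*x^3 - 496*x^2 + 8*x + 24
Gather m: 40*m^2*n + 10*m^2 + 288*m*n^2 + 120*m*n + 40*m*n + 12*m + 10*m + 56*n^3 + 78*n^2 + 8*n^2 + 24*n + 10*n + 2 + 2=m^2*(40*n + 10) + m*(288*n^2 + 160*n + 22) + 56*n^3 + 86*n^2 + 34*n + 4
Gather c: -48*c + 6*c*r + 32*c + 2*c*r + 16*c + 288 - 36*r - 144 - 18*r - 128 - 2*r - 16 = 8*c*r - 56*r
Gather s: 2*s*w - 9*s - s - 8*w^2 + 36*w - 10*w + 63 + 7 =s*(2*w - 10) - 8*w^2 + 26*w + 70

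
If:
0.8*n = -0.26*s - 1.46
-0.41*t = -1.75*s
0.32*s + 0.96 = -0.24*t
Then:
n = -1.59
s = -0.71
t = -3.05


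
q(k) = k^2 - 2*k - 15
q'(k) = 2*k - 2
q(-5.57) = 27.16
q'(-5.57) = -13.14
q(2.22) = -14.51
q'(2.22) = 2.44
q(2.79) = -12.80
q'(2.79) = 3.58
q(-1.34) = -10.52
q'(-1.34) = -4.68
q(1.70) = -15.51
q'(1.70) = 1.40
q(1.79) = -15.38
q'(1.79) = 1.58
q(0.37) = -15.60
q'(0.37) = -1.26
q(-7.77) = 60.91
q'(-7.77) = -17.54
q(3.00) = -12.00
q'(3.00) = 4.00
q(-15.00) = 240.00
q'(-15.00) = -32.00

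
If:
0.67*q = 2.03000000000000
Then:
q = 3.03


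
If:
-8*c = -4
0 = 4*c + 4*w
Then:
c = 1/2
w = -1/2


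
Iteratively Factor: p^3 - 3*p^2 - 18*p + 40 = (p - 5)*(p^2 + 2*p - 8) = (p - 5)*(p + 4)*(p - 2)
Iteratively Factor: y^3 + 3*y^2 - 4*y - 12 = (y + 2)*(y^2 + y - 6) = (y + 2)*(y + 3)*(y - 2)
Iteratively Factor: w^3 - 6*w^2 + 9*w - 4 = (w - 1)*(w^2 - 5*w + 4) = (w - 4)*(w - 1)*(w - 1)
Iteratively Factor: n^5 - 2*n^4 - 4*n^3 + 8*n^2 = (n + 2)*(n^4 - 4*n^3 + 4*n^2) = n*(n + 2)*(n^3 - 4*n^2 + 4*n) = n*(n - 2)*(n + 2)*(n^2 - 2*n) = n*(n - 2)^2*(n + 2)*(n)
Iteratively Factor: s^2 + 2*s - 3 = (s - 1)*(s + 3)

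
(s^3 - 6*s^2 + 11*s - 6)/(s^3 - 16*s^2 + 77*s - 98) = (s^2 - 4*s + 3)/(s^2 - 14*s + 49)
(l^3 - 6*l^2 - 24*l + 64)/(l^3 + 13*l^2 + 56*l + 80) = (l^2 - 10*l + 16)/(l^2 + 9*l + 20)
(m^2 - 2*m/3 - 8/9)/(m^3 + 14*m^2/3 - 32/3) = (m + 2/3)/(m^2 + 6*m + 8)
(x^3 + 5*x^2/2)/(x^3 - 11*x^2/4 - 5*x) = 2*x*(2*x + 5)/(4*x^2 - 11*x - 20)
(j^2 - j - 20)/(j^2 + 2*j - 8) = (j - 5)/(j - 2)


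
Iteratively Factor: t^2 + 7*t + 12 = (t + 4)*(t + 3)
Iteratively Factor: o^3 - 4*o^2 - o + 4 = (o - 4)*(o^2 - 1) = (o - 4)*(o - 1)*(o + 1)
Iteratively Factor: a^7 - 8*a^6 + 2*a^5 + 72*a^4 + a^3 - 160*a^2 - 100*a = (a + 1)*(a^6 - 9*a^5 + 11*a^4 + 61*a^3 - 60*a^2 - 100*a) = (a + 1)^2*(a^5 - 10*a^4 + 21*a^3 + 40*a^2 - 100*a) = a*(a + 1)^2*(a^4 - 10*a^3 + 21*a^2 + 40*a - 100) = a*(a + 1)^2*(a + 2)*(a^3 - 12*a^2 + 45*a - 50) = a*(a - 5)*(a + 1)^2*(a + 2)*(a^2 - 7*a + 10) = a*(a - 5)^2*(a + 1)^2*(a + 2)*(a - 2)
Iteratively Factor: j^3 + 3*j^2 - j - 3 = (j + 1)*(j^2 + 2*j - 3) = (j - 1)*(j + 1)*(j + 3)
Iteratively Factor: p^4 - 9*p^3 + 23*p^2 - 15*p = (p - 1)*(p^3 - 8*p^2 + 15*p) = (p - 3)*(p - 1)*(p^2 - 5*p) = (p - 5)*(p - 3)*(p - 1)*(p)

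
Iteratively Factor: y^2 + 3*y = (y + 3)*(y)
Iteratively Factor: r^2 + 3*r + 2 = (r + 2)*(r + 1)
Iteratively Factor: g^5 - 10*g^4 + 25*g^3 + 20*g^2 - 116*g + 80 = (g - 5)*(g^4 - 5*g^3 + 20*g - 16) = (g - 5)*(g + 2)*(g^3 - 7*g^2 + 14*g - 8) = (g - 5)*(g - 4)*(g + 2)*(g^2 - 3*g + 2) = (g - 5)*(g - 4)*(g - 2)*(g + 2)*(g - 1)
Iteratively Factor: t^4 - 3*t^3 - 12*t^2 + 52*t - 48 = (t - 2)*(t^3 - t^2 - 14*t + 24) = (t - 2)^2*(t^2 + t - 12) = (t - 2)^2*(t + 4)*(t - 3)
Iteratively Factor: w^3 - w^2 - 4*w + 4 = (w - 1)*(w^2 - 4) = (w - 2)*(w - 1)*(w + 2)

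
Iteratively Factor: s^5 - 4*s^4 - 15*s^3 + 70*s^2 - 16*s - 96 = (s - 3)*(s^4 - s^3 - 18*s^2 + 16*s + 32) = (s - 3)*(s - 2)*(s^3 + s^2 - 16*s - 16) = (s - 3)*(s - 2)*(s + 1)*(s^2 - 16) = (s - 4)*(s - 3)*(s - 2)*(s + 1)*(s + 4)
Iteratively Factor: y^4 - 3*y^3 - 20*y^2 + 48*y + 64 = (y + 4)*(y^3 - 7*y^2 + 8*y + 16) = (y + 1)*(y + 4)*(y^2 - 8*y + 16) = (y - 4)*(y + 1)*(y + 4)*(y - 4)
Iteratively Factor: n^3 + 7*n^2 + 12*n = (n)*(n^2 + 7*n + 12) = n*(n + 3)*(n + 4)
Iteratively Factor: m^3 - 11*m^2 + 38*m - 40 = (m - 2)*(m^2 - 9*m + 20) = (m - 4)*(m - 2)*(m - 5)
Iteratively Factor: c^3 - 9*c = (c - 3)*(c^2 + 3*c) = c*(c - 3)*(c + 3)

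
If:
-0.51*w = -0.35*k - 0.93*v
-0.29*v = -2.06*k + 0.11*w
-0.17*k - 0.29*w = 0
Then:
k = 0.00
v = 0.00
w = 0.00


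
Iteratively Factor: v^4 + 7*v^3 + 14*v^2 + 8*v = (v + 4)*(v^3 + 3*v^2 + 2*v) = v*(v + 4)*(v^2 + 3*v + 2) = v*(v + 1)*(v + 4)*(v + 2)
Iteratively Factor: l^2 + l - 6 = (l + 3)*(l - 2)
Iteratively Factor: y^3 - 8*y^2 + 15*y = (y - 5)*(y^2 - 3*y) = y*(y - 5)*(y - 3)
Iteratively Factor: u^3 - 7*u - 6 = (u - 3)*(u^2 + 3*u + 2) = (u - 3)*(u + 2)*(u + 1)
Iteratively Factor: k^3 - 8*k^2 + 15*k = (k - 5)*(k^2 - 3*k) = (k - 5)*(k - 3)*(k)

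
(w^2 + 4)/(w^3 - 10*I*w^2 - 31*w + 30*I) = (w + 2*I)/(w^2 - 8*I*w - 15)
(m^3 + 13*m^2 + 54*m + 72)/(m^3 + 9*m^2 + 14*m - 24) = (m + 3)/(m - 1)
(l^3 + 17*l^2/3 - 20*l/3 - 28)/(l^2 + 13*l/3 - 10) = (3*l^2 - l - 14)/(3*l - 5)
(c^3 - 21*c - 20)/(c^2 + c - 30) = (c^2 + 5*c + 4)/(c + 6)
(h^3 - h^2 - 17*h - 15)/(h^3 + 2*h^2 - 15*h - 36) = (h^2 - 4*h - 5)/(h^2 - h - 12)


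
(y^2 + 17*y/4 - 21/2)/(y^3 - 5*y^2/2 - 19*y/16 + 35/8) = 4*(y + 6)/(4*y^2 - 3*y - 10)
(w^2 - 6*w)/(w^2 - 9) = w*(w - 6)/(w^2 - 9)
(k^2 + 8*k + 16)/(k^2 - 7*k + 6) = (k^2 + 8*k + 16)/(k^2 - 7*k + 6)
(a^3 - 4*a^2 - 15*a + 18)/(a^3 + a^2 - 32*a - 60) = (a^2 + 2*a - 3)/(a^2 + 7*a + 10)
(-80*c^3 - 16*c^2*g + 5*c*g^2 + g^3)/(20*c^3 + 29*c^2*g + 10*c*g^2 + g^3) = (-4*c + g)/(c + g)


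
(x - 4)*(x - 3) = x^2 - 7*x + 12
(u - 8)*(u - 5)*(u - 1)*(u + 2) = u^4 - 12*u^3 + 25*u^2 + 66*u - 80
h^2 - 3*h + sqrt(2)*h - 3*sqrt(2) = (h - 3)*(h + sqrt(2))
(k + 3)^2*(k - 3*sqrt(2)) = k^3 - 3*sqrt(2)*k^2 + 6*k^2 - 18*sqrt(2)*k + 9*k - 27*sqrt(2)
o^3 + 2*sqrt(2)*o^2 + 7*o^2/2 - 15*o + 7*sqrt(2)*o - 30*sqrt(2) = (o - 5/2)*(o + 6)*(o + 2*sqrt(2))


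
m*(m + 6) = m^2 + 6*m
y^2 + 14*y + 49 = (y + 7)^2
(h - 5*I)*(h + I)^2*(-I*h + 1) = -I*h^4 - 2*h^3 - 12*I*h^2 + 14*h + 5*I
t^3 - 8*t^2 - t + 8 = (t - 8)*(t - 1)*(t + 1)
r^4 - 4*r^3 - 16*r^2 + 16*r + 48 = (r - 6)*(r - 2)*(r + 2)^2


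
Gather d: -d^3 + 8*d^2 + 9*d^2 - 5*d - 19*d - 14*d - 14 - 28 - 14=-d^3 + 17*d^2 - 38*d - 56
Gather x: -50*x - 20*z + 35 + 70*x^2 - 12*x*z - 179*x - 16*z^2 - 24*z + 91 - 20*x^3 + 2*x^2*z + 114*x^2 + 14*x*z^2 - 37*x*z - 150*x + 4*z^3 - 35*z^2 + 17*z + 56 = -20*x^3 + x^2*(2*z + 184) + x*(14*z^2 - 49*z - 379) + 4*z^3 - 51*z^2 - 27*z + 182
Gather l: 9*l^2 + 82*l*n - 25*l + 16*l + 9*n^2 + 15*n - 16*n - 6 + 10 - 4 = 9*l^2 + l*(82*n - 9) + 9*n^2 - n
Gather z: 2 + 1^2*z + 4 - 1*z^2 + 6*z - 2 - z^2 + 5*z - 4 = -2*z^2 + 12*z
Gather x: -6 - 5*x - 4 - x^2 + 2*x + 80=-x^2 - 3*x + 70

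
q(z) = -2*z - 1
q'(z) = -2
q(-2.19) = 3.38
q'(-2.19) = -2.00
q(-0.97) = 0.94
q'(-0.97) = -2.00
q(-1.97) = 2.94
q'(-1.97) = -2.00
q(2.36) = -5.72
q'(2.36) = -2.00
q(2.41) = -5.82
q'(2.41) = -2.00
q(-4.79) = 8.58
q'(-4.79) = -2.00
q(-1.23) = 1.46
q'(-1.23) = -2.00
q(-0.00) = -1.00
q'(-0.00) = -2.00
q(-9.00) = 17.00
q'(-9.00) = -2.00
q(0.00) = -1.00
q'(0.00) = -2.00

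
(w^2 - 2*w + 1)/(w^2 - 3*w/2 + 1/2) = 2*(w - 1)/(2*w - 1)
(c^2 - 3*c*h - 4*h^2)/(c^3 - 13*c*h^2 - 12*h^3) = 1/(c + 3*h)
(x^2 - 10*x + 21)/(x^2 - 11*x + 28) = (x - 3)/(x - 4)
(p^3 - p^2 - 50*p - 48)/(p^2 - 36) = (p^2 - 7*p - 8)/(p - 6)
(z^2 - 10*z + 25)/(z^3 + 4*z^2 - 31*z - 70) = (z - 5)/(z^2 + 9*z + 14)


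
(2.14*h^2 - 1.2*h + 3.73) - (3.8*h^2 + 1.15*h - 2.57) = -1.66*h^2 - 2.35*h + 6.3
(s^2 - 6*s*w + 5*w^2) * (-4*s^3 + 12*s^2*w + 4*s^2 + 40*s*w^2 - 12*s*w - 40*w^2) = -4*s^5 + 36*s^4*w + 4*s^4 - 52*s^3*w^2 - 36*s^3*w - 180*s^2*w^3 + 52*s^2*w^2 + 200*s*w^4 + 180*s*w^3 - 200*w^4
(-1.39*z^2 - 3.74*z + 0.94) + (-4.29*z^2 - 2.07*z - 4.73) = -5.68*z^2 - 5.81*z - 3.79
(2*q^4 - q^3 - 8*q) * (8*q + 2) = 16*q^5 - 4*q^4 - 2*q^3 - 64*q^2 - 16*q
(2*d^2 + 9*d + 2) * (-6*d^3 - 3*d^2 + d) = -12*d^5 - 60*d^4 - 37*d^3 + 3*d^2 + 2*d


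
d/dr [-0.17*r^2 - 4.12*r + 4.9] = -0.34*r - 4.12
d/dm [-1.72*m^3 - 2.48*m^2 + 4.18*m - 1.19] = -5.16*m^2 - 4.96*m + 4.18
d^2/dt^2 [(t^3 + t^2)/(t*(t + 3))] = 12/(t^3 + 9*t^2 + 27*t + 27)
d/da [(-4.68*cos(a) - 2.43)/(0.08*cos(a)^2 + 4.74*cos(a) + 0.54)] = (0.3744*sin(a)^2 - 0.3888*cos(a) - 9.3654)*sin(a)/(0.08*cos(a)^2 + 4.74*cos(a) + 0.54)^2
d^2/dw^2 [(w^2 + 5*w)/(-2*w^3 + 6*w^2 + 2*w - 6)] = (-w^6 - 15*w^5 + 42*w^4 - 26*w^3 + 63*w^2 - 135*w - 24)/(w^9 - 9*w^8 + 24*w^7 - 78*w^5 + 54*w^4 + 80*w^3 - 72*w^2 - 27*w + 27)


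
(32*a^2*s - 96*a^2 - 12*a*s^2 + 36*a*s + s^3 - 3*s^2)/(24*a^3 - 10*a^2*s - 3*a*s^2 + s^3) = (-8*a*s + 24*a + s^2 - 3*s)/(-6*a^2 + a*s + s^2)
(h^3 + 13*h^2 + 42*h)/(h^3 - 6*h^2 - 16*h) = (h^2 + 13*h + 42)/(h^2 - 6*h - 16)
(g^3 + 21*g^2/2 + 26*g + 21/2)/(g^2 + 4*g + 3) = (2*g^2 + 15*g + 7)/(2*(g + 1))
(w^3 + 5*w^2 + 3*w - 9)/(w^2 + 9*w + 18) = (w^2 + 2*w - 3)/(w + 6)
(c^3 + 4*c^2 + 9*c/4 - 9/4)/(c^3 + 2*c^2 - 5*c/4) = (2*c^2 + 9*c + 9)/(c*(2*c + 5))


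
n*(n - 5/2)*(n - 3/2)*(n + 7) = n^4 + 3*n^3 - 97*n^2/4 + 105*n/4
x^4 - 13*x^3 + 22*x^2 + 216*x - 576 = (x - 8)*(x - 6)*(x - 3)*(x + 4)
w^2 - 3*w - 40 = (w - 8)*(w + 5)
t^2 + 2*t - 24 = (t - 4)*(t + 6)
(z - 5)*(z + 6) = z^2 + z - 30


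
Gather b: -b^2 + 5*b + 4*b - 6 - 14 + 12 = -b^2 + 9*b - 8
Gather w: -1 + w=w - 1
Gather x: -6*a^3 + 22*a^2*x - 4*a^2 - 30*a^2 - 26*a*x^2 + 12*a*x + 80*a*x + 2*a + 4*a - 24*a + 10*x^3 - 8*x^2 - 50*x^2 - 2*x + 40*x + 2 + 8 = -6*a^3 - 34*a^2 - 18*a + 10*x^3 + x^2*(-26*a - 58) + x*(22*a^2 + 92*a + 38) + 10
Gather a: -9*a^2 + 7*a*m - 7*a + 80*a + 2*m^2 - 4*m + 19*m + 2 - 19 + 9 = -9*a^2 + a*(7*m + 73) + 2*m^2 + 15*m - 8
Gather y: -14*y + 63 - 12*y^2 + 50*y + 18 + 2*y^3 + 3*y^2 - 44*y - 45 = 2*y^3 - 9*y^2 - 8*y + 36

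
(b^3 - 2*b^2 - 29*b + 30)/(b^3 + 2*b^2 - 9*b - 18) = (b^3 - 2*b^2 - 29*b + 30)/(b^3 + 2*b^2 - 9*b - 18)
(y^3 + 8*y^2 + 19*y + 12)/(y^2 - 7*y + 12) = (y^3 + 8*y^2 + 19*y + 12)/(y^2 - 7*y + 12)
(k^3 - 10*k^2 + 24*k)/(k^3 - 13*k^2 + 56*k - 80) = k*(k - 6)/(k^2 - 9*k + 20)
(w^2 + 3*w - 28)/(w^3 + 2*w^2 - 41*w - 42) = (w - 4)/(w^2 - 5*w - 6)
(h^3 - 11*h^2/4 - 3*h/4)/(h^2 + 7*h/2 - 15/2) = h*(4*h^2 - 11*h - 3)/(2*(2*h^2 + 7*h - 15))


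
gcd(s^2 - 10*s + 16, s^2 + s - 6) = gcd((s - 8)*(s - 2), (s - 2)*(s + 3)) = s - 2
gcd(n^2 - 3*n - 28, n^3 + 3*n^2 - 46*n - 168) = n^2 - 3*n - 28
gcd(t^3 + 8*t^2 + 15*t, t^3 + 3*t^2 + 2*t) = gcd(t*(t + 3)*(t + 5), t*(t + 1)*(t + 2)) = t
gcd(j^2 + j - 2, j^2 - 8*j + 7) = j - 1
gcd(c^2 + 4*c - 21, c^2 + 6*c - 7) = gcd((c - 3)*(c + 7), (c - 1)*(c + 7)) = c + 7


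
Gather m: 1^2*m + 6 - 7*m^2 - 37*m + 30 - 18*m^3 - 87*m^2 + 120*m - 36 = -18*m^3 - 94*m^2 + 84*m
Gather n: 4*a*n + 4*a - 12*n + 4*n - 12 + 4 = 4*a + n*(4*a - 8) - 8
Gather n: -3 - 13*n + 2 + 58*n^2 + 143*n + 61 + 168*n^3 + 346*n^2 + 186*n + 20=168*n^3 + 404*n^2 + 316*n + 80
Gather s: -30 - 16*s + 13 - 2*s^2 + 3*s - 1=-2*s^2 - 13*s - 18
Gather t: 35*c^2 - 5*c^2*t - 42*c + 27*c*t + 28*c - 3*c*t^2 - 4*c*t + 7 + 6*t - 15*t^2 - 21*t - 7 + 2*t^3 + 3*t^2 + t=35*c^2 - 14*c + 2*t^3 + t^2*(-3*c - 12) + t*(-5*c^2 + 23*c - 14)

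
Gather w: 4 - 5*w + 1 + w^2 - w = w^2 - 6*w + 5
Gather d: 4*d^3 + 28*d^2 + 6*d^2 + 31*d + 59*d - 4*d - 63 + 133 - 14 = 4*d^3 + 34*d^2 + 86*d + 56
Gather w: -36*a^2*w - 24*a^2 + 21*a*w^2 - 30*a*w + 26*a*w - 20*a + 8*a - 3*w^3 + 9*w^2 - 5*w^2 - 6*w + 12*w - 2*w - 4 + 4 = -24*a^2 - 12*a - 3*w^3 + w^2*(21*a + 4) + w*(-36*a^2 - 4*a + 4)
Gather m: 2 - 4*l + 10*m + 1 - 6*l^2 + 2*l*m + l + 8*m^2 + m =-6*l^2 - 3*l + 8*m^2 + m*(2*l + 11) + 3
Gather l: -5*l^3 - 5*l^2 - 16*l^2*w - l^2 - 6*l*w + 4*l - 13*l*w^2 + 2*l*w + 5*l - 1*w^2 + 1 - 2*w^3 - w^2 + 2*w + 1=-5*l^3 + l^2*(-16*w - 6) + l*(-13*w^2 - 4*w + 9) - 2*w^3 - 2*w^2 + 2*w + 2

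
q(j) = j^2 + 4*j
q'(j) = 2*j + 4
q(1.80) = 10.44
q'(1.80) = 7.60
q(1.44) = 7.83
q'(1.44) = 6.88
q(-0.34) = -1.24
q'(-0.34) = 3.32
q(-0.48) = -1.69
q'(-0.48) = 3.04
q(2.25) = 14.06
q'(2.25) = 8.50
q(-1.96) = -4.00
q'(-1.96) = 0.08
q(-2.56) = -3.69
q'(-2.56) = -1.12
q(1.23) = 6.43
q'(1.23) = 6.46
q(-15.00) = 165.00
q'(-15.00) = -26.00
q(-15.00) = 165.00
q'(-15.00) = -26.00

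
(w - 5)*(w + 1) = w^2 - 4*w - 5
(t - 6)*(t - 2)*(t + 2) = t^3 - 6*t^2 - 4*t + 24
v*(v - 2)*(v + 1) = v^3 - v^2 - 2*v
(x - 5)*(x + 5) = x^2 - 25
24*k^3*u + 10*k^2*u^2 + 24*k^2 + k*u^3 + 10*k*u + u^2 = (4*k + u)*(6*k + u)*(k*u + 1)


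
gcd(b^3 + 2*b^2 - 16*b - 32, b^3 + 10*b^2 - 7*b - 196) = b - 4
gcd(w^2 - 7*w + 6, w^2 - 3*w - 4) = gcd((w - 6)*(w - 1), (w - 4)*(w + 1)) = 1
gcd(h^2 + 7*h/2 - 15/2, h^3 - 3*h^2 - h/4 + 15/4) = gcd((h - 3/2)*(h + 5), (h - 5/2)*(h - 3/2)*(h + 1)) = h - 3/2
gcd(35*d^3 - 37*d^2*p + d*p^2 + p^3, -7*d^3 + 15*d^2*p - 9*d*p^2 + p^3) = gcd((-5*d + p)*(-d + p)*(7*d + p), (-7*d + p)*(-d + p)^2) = -d + p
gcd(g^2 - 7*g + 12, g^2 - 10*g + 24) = g - 4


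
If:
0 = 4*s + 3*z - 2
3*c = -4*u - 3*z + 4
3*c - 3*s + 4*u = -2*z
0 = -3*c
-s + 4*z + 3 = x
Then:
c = 0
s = 2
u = 5/2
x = -7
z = -2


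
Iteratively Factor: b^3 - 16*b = (b)*(b^2 - 16) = b*(b + 4)*(b - 4)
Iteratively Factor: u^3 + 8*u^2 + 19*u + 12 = (u + 4)*(u^2 + 4*u + 3) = (u + 1)*(u + 4)*(u + 3)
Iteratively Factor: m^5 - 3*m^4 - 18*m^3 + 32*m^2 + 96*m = (m + 2)*(m^4 - 5*m^3 - 8*m^2 + 48*m) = (m - 4)*(m + 2)*(m^3 - m^2 - 12*m) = (m - 4)*(m + 2)*(m + 3)*(m^2 - 4*m) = m*(m - 4)*(m + 2)*(m + 3)*(m - 4)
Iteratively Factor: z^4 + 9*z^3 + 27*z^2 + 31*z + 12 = (z + 1)*(z^3 + 8*z^2 + 19*z + 12) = (z + 1)*(z + 4)*(z^2 + 4*z + 3) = (z + 1)^2*(z + 4)*(z + 3)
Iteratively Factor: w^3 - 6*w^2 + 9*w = (w - 3)*(w^2 - 3*w) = (w - 3)^2*(w)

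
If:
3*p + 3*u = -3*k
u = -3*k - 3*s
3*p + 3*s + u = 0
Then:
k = -u/2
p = -u/2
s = u/6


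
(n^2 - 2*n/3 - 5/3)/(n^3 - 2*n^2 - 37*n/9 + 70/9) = 3*(n + 1)/(3*n^2 - n - 14)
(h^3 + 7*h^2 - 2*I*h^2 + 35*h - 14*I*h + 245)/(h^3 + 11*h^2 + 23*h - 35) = (h^2 - 2*I*h + 35)/(h^2 + 4*h - 5)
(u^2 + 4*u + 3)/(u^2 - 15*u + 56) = (u^2 + 4*u + 3)/(u^2 - 15*u + 56)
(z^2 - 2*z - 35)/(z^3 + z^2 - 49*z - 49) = (z + 5)/(z^2 + 8*z + 7)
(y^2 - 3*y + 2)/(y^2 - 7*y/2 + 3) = 2*(y - 1)/(2*y - 3)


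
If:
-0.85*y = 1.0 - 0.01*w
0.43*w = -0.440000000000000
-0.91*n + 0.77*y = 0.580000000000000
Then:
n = -1.64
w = -1.02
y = -1.19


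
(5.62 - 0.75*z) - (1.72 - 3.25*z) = 2.5*z + 3.9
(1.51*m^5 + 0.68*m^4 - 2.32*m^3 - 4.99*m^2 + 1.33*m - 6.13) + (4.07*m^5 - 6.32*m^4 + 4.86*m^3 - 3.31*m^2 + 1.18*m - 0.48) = 5.58*m^5 - 5.64*m^4 + 2.54*m^3 - 8.3*m^2 + 2.51*m - 6.61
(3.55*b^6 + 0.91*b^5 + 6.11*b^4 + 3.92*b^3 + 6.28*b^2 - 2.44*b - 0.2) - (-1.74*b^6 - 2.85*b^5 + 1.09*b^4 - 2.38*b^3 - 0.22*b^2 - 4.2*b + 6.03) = 5.29*b^6 + 3.76*b^5 + 5.02*b^4 + 6.3*b^3 + 6.5*b^2 + 1.76*b - 6.23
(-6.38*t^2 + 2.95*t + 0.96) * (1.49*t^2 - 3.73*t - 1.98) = -9.5062*t^4 + 28.1929*t^3 + 3.0593*t^2 - 9.4218*t - 1.9008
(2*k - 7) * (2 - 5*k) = -10*k^2 + 39*k - 14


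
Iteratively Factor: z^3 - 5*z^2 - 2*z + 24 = (z - 4)*(z^2 - z - 6) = (z - 4)*(z + 2)*(z - 3)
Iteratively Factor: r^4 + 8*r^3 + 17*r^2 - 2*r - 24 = (r + 4)*(r^3 + 4*r^2 + r - 6) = (r + 3)*(r + 4)*(r^2 + r - 2) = (r - 1)*(r + 3)*(r + 4)*(r + 2)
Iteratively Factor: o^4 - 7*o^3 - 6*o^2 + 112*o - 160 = (o - 2)*(o^3 - 5*o^2 - 16*o + 80) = (o - 4)*(o - 2)*(o^2 - o - 20) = (o - 4)*(o - 2)*(o + 4)*(o - 5)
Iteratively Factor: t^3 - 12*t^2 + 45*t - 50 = (t - 5)*(t^2 - 7*t + 10) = (t - 5)*(t - 2)*(t - 5)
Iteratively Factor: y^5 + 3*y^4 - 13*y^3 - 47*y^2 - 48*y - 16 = (y + 1)*(y^4 + 2*y^3 - 15*y^2 - 32*y - 16) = (y + 1)*(y + 4)*(y^3 - 2*y^2 - 7*y - 4) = (y + 1)^2*(y + 4)*(y^2 - 3*y - 4) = (y - 4)*(y + 1)^2*(y + 4)*(y + 1)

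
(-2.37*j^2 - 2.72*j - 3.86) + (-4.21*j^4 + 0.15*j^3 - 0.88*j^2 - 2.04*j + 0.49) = -4.21*j^4 + 0.15*j^3 - 3.25*j^2 - 4.76*j - 3.37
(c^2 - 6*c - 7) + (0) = c^2 - 6*c - 7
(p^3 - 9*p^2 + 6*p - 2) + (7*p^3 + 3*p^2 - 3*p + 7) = 8*p^3 - 6*p^2 + 3*p + 5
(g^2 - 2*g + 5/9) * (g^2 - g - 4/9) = g^4 - 3*g^3 + 19*g^2/9 + g/3 - 20/81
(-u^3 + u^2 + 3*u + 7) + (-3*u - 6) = -u^3 + u^2 + 1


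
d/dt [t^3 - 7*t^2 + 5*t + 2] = 3*t^2 - 14*t + 5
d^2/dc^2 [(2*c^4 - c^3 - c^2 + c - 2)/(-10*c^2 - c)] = 2*(-200*c^6 - 60*c^5 - 6*c^4 - 109*c^3 + 600*c^2 + 60*c + 2)/(c^3*(1000*c^3 + 300*c^2 + 30*c + 1))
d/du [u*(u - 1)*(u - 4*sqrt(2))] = 3*u^2 - 8*sqrt(2)*u - 2*u + 4*sqrt(2)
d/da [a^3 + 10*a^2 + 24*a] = 3*a^2 + 20*a + 24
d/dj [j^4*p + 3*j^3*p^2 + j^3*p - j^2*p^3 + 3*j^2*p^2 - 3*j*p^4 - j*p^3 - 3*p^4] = p*(4*j^3 + 9*j^2*p + 3*j^2 - 2*j*p^2 + 6*j*p - 3*p^3 - p^2)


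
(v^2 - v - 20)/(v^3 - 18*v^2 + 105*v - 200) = (v + 4)/(v^2 - 13*v + 40)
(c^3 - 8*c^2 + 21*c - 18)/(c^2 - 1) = (c^3 - 8*c^2 + 21*c - 18)/(c^2 - 1)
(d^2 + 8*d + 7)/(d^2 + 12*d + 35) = (d + 1)/(d + 5)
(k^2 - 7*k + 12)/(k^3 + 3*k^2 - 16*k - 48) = (k - 3)/(k^2 + 7*k + 12)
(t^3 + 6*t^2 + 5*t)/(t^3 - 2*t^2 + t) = (t^2 + 6*t + 5)/(t^2 - 2*t + 1)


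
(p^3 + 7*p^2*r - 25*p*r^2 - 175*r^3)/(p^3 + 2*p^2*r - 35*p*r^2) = (p + 5*r)/p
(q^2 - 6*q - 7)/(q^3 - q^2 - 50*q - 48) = (q - 7)/(q^2 - 2*q - 48)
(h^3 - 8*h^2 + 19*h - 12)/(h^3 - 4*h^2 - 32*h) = (-h^3 + 8*h^2 - 19*h + 12)/(h*(-h^2 + 4*h + 32))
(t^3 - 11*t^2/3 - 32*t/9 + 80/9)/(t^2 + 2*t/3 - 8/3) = (3*t^2 - 7*t - 20)/(3*(t + 2))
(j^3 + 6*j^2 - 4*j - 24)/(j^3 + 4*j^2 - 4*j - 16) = (j + 6)/(j + 4)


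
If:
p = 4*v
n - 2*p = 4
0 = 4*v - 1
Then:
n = 6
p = 1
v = 1/4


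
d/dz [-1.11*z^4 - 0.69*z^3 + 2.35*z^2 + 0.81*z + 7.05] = -4.44*z^3 - 2.07*z^2 + 4.7*z + 0.81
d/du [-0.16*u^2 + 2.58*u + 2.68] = 2.58 - 0.32*u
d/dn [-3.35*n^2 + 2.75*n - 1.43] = 2.75 - 6.7*n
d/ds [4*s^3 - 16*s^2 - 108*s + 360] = 12*s^2 - 32*s - 108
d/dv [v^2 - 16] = 2*v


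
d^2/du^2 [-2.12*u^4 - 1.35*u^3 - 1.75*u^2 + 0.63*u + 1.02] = -25.44*u^2 - 8.1*u - 3.5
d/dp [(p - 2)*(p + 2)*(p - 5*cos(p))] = 5*p^2*sin(p) + 3*p^2 - 10*p*cos(p) - 20*sin(p) - 4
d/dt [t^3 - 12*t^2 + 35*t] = 3*t^2 - 24*t + 35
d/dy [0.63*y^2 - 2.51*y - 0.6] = 1.26*y - 2.51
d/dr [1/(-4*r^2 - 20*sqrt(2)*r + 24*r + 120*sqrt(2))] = (2*r - 6 + 5*sqrt(2))/(4*(r^2 - 6*r + 5*sqrt(2)*r - 30*sqrt(2))^2)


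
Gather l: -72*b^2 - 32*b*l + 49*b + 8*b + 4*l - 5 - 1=-72*b^2 + 57*b + l*(4 - 32*b) - 6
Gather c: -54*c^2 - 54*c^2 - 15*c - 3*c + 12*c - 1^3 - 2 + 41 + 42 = -108*c^2 - 6*c + 80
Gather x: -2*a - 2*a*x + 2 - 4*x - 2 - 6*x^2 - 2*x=-2*a - 6*x^2 + x*(-2*a - 6)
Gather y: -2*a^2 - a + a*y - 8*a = -2*a^2 + a*y - 9*a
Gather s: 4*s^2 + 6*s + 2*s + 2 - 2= 4*s^2 + 8*s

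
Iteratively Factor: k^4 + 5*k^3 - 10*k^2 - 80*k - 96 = (k - 4)*(k^3 + 9*k^2 + 26*k + 24) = (k - 4)*(k + 3)*(k^2 + 6*k + 8) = (k - 4)*(k + 2)*(k + 3)*(k + 4)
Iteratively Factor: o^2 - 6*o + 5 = (o - 1)*(o - 5)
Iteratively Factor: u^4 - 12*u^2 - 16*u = (u + 2)*(u^3 - 2*u^2 - 8*u) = u*(u + 2)*(u^2 - 2*u - 8) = u*(u + 2)^2*(u - 4)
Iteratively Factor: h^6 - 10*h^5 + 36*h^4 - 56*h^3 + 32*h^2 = (h)*(h^5 - 10*h^4 + 36*h^3 - 56*h^2 + 32*h) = h^2*(h^4 - 10*h^3 + 36*h^2 - 56*h + 32) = h^2*(h - 2)*(h^3 - 8*h^2 + 20*h - 16) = h^2*(h - 2)^2*(h^2 - 6*h + 8) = h^2*(h - 2)^3*(h - 4)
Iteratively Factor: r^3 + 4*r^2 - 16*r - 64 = (r + 4)*(r^2 - 16) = (r - 4)*(r + 4)*(r + 4)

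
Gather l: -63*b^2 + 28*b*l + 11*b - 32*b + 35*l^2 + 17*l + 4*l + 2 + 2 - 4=-63*b^2 - 21*b + 35*l^2 + l*(28*b + 21)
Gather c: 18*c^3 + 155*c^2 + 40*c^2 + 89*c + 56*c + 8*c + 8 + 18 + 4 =18*c^3 + 195*c^2 + 153*c + 30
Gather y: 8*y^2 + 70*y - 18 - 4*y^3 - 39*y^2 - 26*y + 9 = -4*y^3 - 31*y^2 + 44*y - 9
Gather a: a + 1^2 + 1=a + 2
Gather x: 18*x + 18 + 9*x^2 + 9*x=9*x^2 + 27*x + 18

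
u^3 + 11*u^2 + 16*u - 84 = (u - 2)*(u + 6)*(u + 7)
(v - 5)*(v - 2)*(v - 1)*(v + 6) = v^4 - 2*v^3 - 31*v^2 + 92*v - 60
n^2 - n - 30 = (n - 6)*(n + 5)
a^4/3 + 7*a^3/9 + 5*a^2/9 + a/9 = a*(a/3 + 1/3)*(a + 1/3)*(a + 1)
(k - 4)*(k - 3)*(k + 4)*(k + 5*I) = k^4 - 3*k^3 + 5*I*k^3 - 16*k^2 - 15*I*k^2 + 48*k - 80*I*k + 240*I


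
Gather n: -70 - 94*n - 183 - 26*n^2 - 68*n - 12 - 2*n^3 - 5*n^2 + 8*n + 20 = -2*n^3 - 31*n^2 - 154*n - 245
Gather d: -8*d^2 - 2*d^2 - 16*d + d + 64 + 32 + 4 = -10*d^2 - 15*d + 100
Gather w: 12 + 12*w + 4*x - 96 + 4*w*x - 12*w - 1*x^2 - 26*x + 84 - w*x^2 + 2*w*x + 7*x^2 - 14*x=w*(-x^2 + 6*x) + 6*x^2 - 36*x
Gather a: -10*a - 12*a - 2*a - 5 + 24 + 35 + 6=60 - 24*a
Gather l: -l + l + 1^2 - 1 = 0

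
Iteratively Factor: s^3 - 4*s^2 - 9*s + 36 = (s + 3)*(s^2 - 7*s + 12) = (s - 3)*(s + 3)*(s - 4)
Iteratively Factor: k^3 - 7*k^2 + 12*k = (k - 3)*(k^2 - 4*k) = (k - 4)*(k - 3)*(k)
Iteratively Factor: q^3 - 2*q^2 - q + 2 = (q + 1)*(q^2 - 3*q + 2) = (q - 1)*(q + 1)*(q - 2)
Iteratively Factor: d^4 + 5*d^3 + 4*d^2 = (d)*(d^3 + 5*d^2 + 4*d) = d*(d + 4)*(d^2 + d) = d*(d + 1)*(d + 4)*(d)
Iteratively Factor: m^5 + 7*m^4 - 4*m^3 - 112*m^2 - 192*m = (m)*(m^4 + 7*m^3 - 4*m^2 - 112*m - 192) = m*(m + 3)*(m^3 + 4*m^2 - 16*m - 64) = m*(m + 3)*(m + 4)*(m^2 - 16) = m*(m + 3)*(m + 4)^2*(m - 4)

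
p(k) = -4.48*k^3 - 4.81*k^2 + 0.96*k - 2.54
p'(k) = -13.44*k^2 - 9.62*k + 0.96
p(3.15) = -187.27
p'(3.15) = -162.70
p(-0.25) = -3.01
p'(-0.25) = 2.52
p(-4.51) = 306.26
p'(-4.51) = -229.02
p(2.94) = -155.14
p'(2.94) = -143.49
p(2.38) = -87.90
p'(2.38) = -98.07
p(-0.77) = -4.09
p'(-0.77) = 0.40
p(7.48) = -2139.40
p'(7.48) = -822.97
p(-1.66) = 3.10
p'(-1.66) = -20.11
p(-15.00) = 14020.81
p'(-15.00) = -2878.74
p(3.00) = -163.91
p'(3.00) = -148.86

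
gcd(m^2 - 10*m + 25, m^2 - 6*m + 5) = m - 5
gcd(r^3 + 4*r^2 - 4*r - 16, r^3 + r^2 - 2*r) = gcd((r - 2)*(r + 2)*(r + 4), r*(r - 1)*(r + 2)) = r + 2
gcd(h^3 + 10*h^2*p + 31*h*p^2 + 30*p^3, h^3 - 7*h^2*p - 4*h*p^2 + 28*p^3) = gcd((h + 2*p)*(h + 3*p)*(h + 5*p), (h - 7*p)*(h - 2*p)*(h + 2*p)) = h + 2*p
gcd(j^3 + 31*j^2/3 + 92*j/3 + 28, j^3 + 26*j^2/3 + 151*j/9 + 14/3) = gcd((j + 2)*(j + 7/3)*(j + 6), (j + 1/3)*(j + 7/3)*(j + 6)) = j^2 + 25*j/3 + 14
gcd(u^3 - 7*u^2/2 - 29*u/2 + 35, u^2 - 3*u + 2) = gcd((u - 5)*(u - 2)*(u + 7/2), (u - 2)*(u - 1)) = u - 2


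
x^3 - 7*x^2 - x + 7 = (x - 7)*(x - 1)*(x + 1)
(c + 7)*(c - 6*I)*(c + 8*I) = c^3 + 7*c^2 + 2*I*c^2 + 48*c + 14*I*c + 336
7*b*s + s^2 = s*(7*b + s)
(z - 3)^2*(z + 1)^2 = z^4 - 4*z^3 - 2*z^2 + 12*z + 9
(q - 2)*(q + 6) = q^2 + 4*q - 12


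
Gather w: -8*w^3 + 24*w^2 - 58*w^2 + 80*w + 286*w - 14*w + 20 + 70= -8*w^3 - 34*w^2 + 352*w + 90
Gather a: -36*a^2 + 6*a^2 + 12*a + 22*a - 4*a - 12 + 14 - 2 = -30*a^2 + 30*a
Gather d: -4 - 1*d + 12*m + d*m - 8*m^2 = d*(m - 1) - 8*m^2 + 12*m - 4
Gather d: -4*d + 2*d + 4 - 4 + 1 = 1 - 2*d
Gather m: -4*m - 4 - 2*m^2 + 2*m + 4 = -2*m^2 - 2*m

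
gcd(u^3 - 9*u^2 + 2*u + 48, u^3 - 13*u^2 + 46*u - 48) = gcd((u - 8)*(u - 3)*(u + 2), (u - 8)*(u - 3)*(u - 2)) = u^2 - 11*u + 24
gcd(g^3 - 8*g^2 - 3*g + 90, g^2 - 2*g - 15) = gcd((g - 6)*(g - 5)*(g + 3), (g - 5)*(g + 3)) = g^2 - 2*g - 15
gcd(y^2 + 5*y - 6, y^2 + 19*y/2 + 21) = y + 6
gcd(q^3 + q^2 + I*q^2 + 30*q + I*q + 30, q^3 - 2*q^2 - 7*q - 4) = q + 1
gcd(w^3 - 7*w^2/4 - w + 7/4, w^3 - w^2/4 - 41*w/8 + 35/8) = w^2 - 11*w/4 + 7/4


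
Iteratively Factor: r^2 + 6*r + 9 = (r + 3)*(r + 3)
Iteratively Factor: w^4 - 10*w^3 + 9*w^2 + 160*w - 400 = (w - 5)*(w^3 - 5*w^2 - 16*w + 80) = (w - 5)*(w + 4)*(w^2 - 9*w + 20) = (w - 5)*(w - 4)*(w + 4)*(w - 5)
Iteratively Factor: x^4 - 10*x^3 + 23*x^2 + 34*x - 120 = (x - 4)*(x^3 - 6*x^2 - x + 30) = (x - 4)*(x + 2)*(x^2 - 8*x + 15) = (x - 5)*(x - 4)*(x + 2)*(x - 3)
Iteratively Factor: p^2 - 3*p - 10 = (p - 5)*(p + 2)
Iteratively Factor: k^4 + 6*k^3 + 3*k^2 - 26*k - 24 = (k + 4)*(k^3 + 2*k^2 - 5*k - 6) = (k - 2)*(k + 4)*(k^2 + 4*k + 3) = (k - 2)*(k + 1)*(k + 4)*(k + 3)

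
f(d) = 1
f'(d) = 0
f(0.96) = 1.00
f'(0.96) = 0.00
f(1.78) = 1.00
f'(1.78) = 0.00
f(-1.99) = 1.00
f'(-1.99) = 0.00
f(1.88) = 1.00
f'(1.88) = 0.00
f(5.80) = 1.00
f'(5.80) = 0.00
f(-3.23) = 1.00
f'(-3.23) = 0.00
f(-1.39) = 1.00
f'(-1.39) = 0.00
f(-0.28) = 1.00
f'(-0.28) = 0.00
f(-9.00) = 1.00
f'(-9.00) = 0.00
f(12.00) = 1.00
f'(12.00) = 0.00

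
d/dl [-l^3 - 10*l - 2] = -3*l^2 - 10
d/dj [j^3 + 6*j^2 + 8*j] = 3*j^2 + 12*j + 8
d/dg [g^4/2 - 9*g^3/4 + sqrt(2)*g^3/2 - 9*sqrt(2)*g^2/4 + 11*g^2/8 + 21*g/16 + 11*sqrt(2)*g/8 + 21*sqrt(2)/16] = 2*g^3 - 27*g^2/4 + 3*sqrt(2)*g^2/2 - 9*sqrt(2)*g/2 + 11*g/4 + 21/16 + 11*sqrt(2)/8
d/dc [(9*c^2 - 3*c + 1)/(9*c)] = 1 - 1/(9*c^2)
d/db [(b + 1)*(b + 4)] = 2*b + 5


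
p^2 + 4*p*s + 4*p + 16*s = (p + 4)*(p + 4*s)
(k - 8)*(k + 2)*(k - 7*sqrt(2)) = k^3 - 7*sqrt(2)*k^2 - 6*k^2 - 16*k + 42*sqrt(2)*k + 112*sqrt(2)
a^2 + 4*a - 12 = (a - 2)*(a + 6)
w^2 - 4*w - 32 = (w - 8)*(w + 4)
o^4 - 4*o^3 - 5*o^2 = o^2*(o - 5)*(o + 1)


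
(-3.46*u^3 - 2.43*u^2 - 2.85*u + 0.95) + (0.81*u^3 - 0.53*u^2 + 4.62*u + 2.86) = -2.65*u^3 - 2.96*u^2 + 1.77*u + 3.81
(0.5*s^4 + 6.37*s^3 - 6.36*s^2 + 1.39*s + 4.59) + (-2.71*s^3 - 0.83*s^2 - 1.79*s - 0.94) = 0.5*s^4 + 3.66*s^3 - 7.19*s^2 - 0.4*s + 3.65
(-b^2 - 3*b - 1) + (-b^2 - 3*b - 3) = -2*b^2 - 6*b - 4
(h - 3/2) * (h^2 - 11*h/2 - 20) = h^3 - 7*h^2 - 47*h/4 + 30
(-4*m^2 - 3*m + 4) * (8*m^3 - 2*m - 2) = -32*m^5 - 24*m^4 + 40*m^3 + 14*m^2 - 2*m - 8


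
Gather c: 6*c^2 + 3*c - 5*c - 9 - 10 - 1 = 6*c^2 - 2*c - 20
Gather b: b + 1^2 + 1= b + 2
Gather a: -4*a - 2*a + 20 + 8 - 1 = 27 - 6*a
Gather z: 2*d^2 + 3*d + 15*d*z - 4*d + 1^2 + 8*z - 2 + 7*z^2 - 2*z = 2*d^2 - d + 7*z^2 + z*(15*d + 6) - 1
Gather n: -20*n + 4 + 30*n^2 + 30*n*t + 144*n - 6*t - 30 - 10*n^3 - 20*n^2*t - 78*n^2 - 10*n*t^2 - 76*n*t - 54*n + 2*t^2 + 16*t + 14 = -10*n^3 + n^2*(-20*t - 48) + n*(-10*t^2 - 46*t + 70) + 2*t^2 + 10*t - 12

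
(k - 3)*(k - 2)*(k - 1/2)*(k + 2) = k^4 - 7*k^3/2 - 5*k^2/2 + 14*k - 6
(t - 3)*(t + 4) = t^2 + t - 12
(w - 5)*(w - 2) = w^2 - 7*w + 10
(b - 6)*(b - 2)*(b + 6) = b^3 - 2*b^2 - 36*b + 72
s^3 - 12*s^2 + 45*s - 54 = (s - 6)*(s - 3)^2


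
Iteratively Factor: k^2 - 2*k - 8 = (k + 2)*(k - 4)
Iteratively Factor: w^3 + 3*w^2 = (w)*(w^2 + 3*w) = w^2*(w + 3)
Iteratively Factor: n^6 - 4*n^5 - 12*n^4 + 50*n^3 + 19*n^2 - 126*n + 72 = (n + 2)*(n^5 - 6*n^4 + 50*n^2 - 81*n + 36) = (n - 1)*(n + 2)*(n^4 - 5*n^3 - 5*n^2 + 45*n - 36) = (n - 4)*(n - 1)*(n + 2)*(n^3 - n^2 - 9*n + 9) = (n - 4)*(n - 1)*(n + 2)*(n + 3)*(n^2 - 4*n + 3) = (n - 4)*(n - 3)*(n - 1)*(n + 2)*(n + 3)*(n - 1)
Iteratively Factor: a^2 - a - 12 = (a - 4)*(a + 3)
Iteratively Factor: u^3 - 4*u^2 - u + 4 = (u - 4)*(u^2 - 1) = (u - 4)*(u - 1)*(u + 1)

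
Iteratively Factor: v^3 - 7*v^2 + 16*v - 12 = (v - 2)*(v^2 - 5*v + 6) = (v - 2)^2*(v - 3)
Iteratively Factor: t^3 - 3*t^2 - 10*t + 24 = (t - 4)*(t^2 + t - 6) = (t - 4)*(t - 2)*(t + 3)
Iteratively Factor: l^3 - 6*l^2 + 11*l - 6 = (l - 2)*(l^2 - 4*l + 3) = (l - 3)*(l - 2)*(l - 1)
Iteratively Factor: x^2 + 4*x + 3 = (x + 1)*(x + 3)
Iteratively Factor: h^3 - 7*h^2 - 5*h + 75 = (h - 5)*(h^2 - 2*h - 15) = (h - 5)^2*(h + 3)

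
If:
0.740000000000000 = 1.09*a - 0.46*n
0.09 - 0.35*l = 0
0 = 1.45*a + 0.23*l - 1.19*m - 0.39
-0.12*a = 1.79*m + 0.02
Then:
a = 0.21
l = 0.26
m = -0.03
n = -1.12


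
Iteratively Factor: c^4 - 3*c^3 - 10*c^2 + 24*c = (c - 4)*(c^3 + c^2 - 6*c) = c*(c - 4)*(c^2 + c - 6) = c*(c - 4)*(c + 3)*(c - 2)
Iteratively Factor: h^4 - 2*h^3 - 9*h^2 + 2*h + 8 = (h + 2)*(h^3 - 4*h^2 - h + 4) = (h - 4)*(h + 2)*(h^2 - 1) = (h - 4)*(h - 1)*(h + 2)*(h + 1)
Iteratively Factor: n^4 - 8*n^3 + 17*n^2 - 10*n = (n - 5)*(n^3 - 3*n^2 + 2*n) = (n - 5)*(n - 1)*(n^2 - 2*n) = (n - 5)*(n - 2)*(n - 1)*(n)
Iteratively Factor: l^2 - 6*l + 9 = (l - 3)*(l - 3)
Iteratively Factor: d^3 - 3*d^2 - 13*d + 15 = (d - 5)*(d^2 + 2*d - 3) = (d - 5)*(d + 3)*(d - 1)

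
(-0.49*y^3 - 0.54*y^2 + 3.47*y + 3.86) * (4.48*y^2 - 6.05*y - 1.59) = -2.1952*y^5 + 0.545299999999999*y^4 + 19.5917*y^3 - 2.8421*y^2 - 28.8703*y - 6.1374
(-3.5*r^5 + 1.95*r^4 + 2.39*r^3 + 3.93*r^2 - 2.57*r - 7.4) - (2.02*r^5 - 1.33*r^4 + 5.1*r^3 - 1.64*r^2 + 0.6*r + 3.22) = -5.52*r^5 + 3.28*r^4 - 2.71*r^3 + 5.57*r^2 - 3.17*r - 10.62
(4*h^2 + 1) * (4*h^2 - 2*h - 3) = 16*h^4 - 8*h^3 - 8*h^2 - 2*h - 3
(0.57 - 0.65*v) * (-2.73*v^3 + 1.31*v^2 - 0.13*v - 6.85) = 1.7745*v^4 - 2.4076*v^3 + 0.8312*v^2 + 4.3784*v - 3.9045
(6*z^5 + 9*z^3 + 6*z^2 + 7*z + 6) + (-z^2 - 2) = 6*z^5 + 9*z^3 + 5*z^2 + 7*z + 4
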